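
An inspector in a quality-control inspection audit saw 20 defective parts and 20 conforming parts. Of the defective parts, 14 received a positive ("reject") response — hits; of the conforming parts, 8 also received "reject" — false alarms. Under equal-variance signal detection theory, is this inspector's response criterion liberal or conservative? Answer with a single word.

liberal

z(H) = 0.524, z(FA) = -0.253
c = −½·(z(H) + z(FA)) = -0.1355
c < 0 → liberal criterion (biased toward responding “yes”).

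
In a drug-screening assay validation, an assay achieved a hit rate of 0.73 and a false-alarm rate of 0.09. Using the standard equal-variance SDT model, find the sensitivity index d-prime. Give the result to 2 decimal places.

z(H) = z(0.73) = 0.6128
z(FA) = z(0.09) = -1.3408
d' = z(H) − z(FA) = 0.6128 − (-1.3408) = 1.9536

d-prime = 1.95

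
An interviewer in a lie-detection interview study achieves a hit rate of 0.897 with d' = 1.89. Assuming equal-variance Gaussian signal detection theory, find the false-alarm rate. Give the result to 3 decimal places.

false-alarm rate = 0.266

z(hit rate) = z(0.897) = 1.2646
z(FA) = z(H) − d' = 1.2646 − 1.89 = -0.6254
false-alarm rate = Φ(-0.6254) = 0.2659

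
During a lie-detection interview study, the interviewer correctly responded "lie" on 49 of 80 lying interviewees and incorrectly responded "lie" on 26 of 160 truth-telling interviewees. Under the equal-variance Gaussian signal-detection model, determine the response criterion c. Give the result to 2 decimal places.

H = 49/80 = 0.6125
FA = 26/160 = 0.1625
z(H) = 0.2858
z(FA) = -0.9842
c = −½·[z(H) + z(FA)] = −0.5 × (0.2858 + (-0.9842)) = 0.3492

c = 0.35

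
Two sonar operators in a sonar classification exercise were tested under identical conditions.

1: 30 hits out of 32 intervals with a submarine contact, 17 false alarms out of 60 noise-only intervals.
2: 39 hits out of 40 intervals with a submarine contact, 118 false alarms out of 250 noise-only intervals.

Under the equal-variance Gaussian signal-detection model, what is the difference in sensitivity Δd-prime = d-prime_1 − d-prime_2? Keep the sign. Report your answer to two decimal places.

Δd-prime = 0.08

1: z(0.9375) = 1.534, z(0.2833) = -0.573, d' = 2.107
2: z(0.9750) = 1.960, z(0.4720) = -0.070, d' = 2.030
Δd' = d'_1 − d'_2 = 2.107 − 2.030 = 0.077
1 has the higher sensitivity.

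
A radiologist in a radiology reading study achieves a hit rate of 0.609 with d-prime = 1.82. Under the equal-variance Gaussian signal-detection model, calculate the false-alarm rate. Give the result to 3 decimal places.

false-alarm rate = 0.061

z(hit rate) = z(0.609) = 0.2767
z(FA) = z(H) − d' = 0.2767 − 1.82 = -1.5433
false-alarm rate = Φ(-1.5433) = 0.0614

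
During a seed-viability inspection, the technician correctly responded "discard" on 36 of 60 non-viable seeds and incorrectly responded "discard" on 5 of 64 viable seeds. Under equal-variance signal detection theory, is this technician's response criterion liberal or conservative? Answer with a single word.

z(H) = 0.253, z(FA) = -1.418
c = −½·(z(H) + z(FA)) = 0.5825
c > 0 → conservative criterion (biased toward responding “no”).

conservative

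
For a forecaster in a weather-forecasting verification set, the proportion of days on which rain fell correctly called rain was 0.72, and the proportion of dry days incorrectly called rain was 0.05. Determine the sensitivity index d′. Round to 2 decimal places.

d′ = 2.23

z(H) = z(0.72) = 0.5828
z(FA) = z(0.05) = -1.6449
d' = z(H) − z(FA) = 0.5828 − (-1.6449) = 2.2277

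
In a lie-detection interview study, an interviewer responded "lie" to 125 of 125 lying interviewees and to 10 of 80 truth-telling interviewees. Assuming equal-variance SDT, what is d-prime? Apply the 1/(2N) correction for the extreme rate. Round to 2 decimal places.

d-prime = 3.80

The hit rate is 125/125 = 1, so apply the 1/(2N) correction: H → 1 − 1/(2·125) = 0.99600.
z(H) = z(0.99600) = 2.652
z(FA) = z(0.12500) = -1.150
d' = 2.652 − (-1.150) = 3.802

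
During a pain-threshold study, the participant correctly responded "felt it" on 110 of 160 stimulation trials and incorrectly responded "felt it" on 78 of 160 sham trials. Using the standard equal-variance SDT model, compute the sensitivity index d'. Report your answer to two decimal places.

d' = 0.52

H = 110/160 = 0.6875
FA = 78/160 = 0.4875
Φ⁻¹(H) = Φ⁻¹(0.6875) = 0.4888
Φ⁻¹(FA) = Φ⁻¹(0.4875) = -0.0313
d' = z(H) − z(FA) = 0.4888 − (-0.0313) = 0.5201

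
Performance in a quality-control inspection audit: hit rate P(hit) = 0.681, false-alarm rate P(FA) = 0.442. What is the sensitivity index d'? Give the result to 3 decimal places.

z(H) = 0.4705
z(FA) = -0.1459
d' = z(H) − z(FA) = 0.4705 − (-0.1459) = 0.6164

d' = 0.616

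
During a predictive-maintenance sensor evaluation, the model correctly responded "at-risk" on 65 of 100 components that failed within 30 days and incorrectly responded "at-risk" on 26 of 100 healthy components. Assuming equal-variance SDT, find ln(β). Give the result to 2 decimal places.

H = 65/100 = 0.6500
FA = 26/100 = 0.2600
Φ⁻¹(H) = 0.385
Φ⁻¹(FA) = -0.643
ln β = −½·[z(H)² − z(FA)²] = −0.5 × (0.148 − 0.413) = 0.1325

ln β = 0.13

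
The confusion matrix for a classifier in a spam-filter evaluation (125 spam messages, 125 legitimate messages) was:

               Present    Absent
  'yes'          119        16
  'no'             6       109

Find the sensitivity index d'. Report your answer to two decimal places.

d' = 2.80

H = 119/125 = 0.9520
FA = 16/125 = 0.1280
z(0.9520) = 1.6646, z(0.1280) = -1.1359
d' = z(H) − z(FA) = 1.6646 − (-1.1359) = 2.8005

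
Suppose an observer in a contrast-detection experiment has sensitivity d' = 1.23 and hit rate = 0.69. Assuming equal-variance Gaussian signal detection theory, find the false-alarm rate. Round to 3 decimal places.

z(hit rate) = z(0.69) = 0.4959
z(FA) = z(H) − d' = 0.4959 − 1.23 = -0.7341
false-alarm rate = Φ(-0.7341) = 0.2314

false-alarm rate = 0.231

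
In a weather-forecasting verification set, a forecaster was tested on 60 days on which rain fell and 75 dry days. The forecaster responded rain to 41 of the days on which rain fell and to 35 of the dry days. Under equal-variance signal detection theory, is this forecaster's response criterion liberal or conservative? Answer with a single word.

liberal

z(H) = 0.477, z(FA) = -0.084
c = −½·(z(H) + z(FA)) = -0.1965
c < 0 → liberal criterion (biased toward responding “yes”).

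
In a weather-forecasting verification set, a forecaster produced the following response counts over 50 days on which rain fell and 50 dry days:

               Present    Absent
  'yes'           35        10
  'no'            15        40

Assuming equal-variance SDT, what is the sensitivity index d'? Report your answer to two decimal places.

H = 35/50 = 0.7000
FA = 10/50 = 0.2000
Φ⁻¹(H) = Φ⁻¹(0.7000) = 0.524
Φ⁻¹(FA) = Φ⁻¹(0.2000) = -0.842
d' = z(H) − z(FA) = 0.524 − (-0.842) = 1.366

d' = 1.37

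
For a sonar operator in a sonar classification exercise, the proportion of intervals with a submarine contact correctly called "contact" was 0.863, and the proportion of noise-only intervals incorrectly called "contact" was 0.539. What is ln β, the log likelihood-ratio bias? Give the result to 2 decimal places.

ln β = -0.59

z(0.863) = 1.094, z(0.539) = 0.098
ln β = −½·[z(H)² − z(FA)²] = −0.5 × (1.197 − 0.010) = -0.5935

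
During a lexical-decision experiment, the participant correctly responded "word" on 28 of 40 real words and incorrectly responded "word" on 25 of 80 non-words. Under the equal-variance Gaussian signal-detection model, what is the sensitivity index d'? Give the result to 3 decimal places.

H = 28/40 = 0.7000
FA = 25/80 = 0.3125
Φ⁻¹(H) = 0.5244
Φ⁻¹(FA) = -0.4888
d' = z(H) − z(FA) = 0.5244 − (-0.4888) = 1.0132

d' = 1.013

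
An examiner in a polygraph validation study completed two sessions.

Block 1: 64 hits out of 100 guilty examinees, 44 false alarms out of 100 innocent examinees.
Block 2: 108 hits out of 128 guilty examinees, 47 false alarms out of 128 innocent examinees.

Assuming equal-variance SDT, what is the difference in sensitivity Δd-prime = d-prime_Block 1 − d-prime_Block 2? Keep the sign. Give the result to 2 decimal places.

Block 1: z(0.6400) = 0.358, z(0.4400) = -0.151, d' = 0.509
Block 2: z(0.8438) = 1.010, z(0.3672) = -0.339, d' = 1.349
Δd' = d'_Block 1 − d'_Block 2 = 0.509 − 1.349 = -0.840
Block 2 has the higher sensitivity.

Δd-prime = -0.84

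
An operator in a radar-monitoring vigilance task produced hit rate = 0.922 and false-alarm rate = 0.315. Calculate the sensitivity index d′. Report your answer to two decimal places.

z(H) = z(0.922) = 1.419
z(FA) = z(0.315) = -0.482
d' = z(H) − z(FA) = 1.419 − (-0.482) = 1.901

d′ = 1.90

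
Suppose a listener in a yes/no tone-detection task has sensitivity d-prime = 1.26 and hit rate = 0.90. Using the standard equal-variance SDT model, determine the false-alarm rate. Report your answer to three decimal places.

z(hit rate) = z(0.90) = 1.2816
z(FA) = z(H) − d' = 1.2816 − 1.26 = 0.0216
false-alarm rate = Φ(0.0216) = 0.5086

false-alarm rate = 0.509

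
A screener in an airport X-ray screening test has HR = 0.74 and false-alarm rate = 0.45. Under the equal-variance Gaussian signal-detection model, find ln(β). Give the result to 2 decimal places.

z(H) = z(0.74) = 0.643
z(FA) = z(0.45) = -0.126
ln β = −½·[z(H)² − z(FA)²] = −0.5 × (0.413 − 0.016) = -0.1985

ln β = -0.20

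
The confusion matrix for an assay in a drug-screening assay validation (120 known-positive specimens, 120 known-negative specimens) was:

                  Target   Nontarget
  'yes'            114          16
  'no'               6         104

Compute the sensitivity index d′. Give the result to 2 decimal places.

d′ = 2.76

H = 114/120 = 0.9500
FA = 16/120 = 0.1333
z(H) = z(0.9500) = 1.645
z(FA) = z(0.1333) = -1.111
d' = z(H) − z(FA) = 1.645 − (-1.111) = 2.756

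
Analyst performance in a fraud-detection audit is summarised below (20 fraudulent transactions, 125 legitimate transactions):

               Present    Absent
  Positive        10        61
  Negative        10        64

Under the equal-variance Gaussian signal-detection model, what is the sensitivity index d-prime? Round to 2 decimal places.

d-prime = 0.03

H = 10/20 = 0.5000
FA = 61/125 = 0.4880
z(0.5000) = 0.000, z(0.4880) = -0.030
d' = z(H) − z(FA) = 0.000 − (-0.030) = 0.030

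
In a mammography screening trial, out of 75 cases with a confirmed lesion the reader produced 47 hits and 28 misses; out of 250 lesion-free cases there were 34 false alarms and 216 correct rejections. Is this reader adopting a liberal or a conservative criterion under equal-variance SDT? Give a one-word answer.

conservative

z(H) = 0.323, z(FA) = -1.098
c = −½·(z(H) + z(FA)) = 0.3875
c > 0 → conservative criterion (biased toward responding “no”).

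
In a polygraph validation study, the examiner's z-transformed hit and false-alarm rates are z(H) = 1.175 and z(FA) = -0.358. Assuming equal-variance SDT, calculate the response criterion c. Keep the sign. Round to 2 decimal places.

c = −½·[z(H) + z(FA)] = −½·(1.175 + (-0.358)) = -0.4085
c < 0: the examiner has a liberal response bias.

c = -0.41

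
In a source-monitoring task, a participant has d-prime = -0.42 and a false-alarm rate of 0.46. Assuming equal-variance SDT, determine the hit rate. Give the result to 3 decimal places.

z(false-alarm rate) = z(0.46) = -0.1004
z(H) = z(FA) + d' = -0.1004 + (-0.42) = -0.5204
hit rate = Φ(-0.5204) = 0.3014

hit rate = 0.301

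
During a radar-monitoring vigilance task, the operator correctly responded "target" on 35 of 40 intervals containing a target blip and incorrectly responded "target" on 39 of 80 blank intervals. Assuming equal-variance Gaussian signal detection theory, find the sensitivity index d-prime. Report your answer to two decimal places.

d-prime = 1.18

H = 35/40 = 0.8750
FA = 39/80 = 0.4875
Φ⁻¹(H) = Φ⁻¹(0.8750) = 1.150
Φ⁻¹(FA) = Φ⁻¹(0.4875) = -0.031
d' = z(H) − z(FA) = 1.150 − (-0.031) = 1.181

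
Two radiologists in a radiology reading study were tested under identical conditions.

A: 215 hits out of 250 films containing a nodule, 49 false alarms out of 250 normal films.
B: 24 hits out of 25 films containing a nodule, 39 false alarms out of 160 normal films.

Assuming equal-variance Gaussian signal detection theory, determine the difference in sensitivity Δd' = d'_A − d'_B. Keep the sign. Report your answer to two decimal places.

Δd' = -0.51

A: z(0.8600) = 1.080, z(0.1960) = -0.856, d' = 1.936
B: z(0.9600) = 1.751, z(0.2437) = -0.694, d' = 2.445
Δd' = d'_A − d'_B = 1.936 − 2.445 = -0.509
B has the higher sensitivity.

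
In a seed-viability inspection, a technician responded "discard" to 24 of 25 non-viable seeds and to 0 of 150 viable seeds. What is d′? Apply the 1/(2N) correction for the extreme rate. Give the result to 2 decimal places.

d′ = 4.46

The false-alarm rate is 0/150 = 0, so apply the 1/(2N) correction: FA → 1/(2·150) = 0.00333.
z(H) = z(0.96000) = 1.751
z(FA) = z(0.00333) = -2.713
d' = 1.751 − (-2.713) = 4.464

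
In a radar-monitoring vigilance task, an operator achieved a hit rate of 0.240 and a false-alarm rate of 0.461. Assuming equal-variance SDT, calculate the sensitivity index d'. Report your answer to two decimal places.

d' = -0.61

z(H) = z(0.240) = -0.706
z(FA) = z(0.461) = -0.098
d' = z(H) − z(FA) = -0.706 − (-0.098) = -0.608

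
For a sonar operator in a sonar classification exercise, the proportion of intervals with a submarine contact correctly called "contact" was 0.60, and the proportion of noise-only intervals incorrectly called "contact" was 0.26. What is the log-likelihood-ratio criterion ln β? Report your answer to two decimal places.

ln β = 0.17

Φ⁻¹(H) = 0.253
Φ⁻¹(FA) = -0.643
ln β = −½·[z(H)² − z(FA)²] = −0.5 × (0.064 − 0.413) = 0.1745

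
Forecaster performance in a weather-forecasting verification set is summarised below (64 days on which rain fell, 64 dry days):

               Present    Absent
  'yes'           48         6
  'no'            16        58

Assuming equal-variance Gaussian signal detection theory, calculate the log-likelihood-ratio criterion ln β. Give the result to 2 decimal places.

H = 48/64 = 0.7500
FA = 6/64 = 0.0938
Φ⁻¹(0.7500) = 0.674, Φ⁻¹(0.0938) = -1.318
ln β = −½·[z(H)² − z(FA)²] = −0.5 × (0.454 − 1.737) = 0.6415

ln β = 0.64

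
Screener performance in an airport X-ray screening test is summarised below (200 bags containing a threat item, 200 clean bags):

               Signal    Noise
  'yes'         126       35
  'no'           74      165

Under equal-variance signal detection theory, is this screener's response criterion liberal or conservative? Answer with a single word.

z(H) = 0.332, z(FA) = -0.935
c = −½·(z(H) + z(FA)) = 0.3015
c > 0 → conservative criterion (biased toward responding “no”).

conservative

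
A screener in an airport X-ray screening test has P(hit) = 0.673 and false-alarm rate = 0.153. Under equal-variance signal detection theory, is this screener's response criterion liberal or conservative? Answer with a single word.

conservative

z(H) = 0.448, z(FA) = -1.024
c = −½·(z(H) + z(FA)) = 0.288
c > 0 → conservative criterion (biased toward responding “no”).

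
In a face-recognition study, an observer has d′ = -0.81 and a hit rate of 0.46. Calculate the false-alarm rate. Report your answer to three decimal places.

z(hit rate) = z(0.46) = -0.1004
z(FA) = z(H) − d' = -0.1004 − (-0.81) = 0.7096
false-alarm rate = Φ(0.7096) = 0.7610

false-alarm rate = 0.761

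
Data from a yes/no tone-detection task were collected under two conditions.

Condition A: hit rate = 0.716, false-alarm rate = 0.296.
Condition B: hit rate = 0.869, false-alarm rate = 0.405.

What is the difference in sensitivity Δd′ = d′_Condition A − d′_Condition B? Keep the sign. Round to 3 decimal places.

Condition A: z(0.716) = 0.5710, z(0.296) = -0.5359, d' = 1.1069
Condition B: z(0.869) = 1.1217, z(0.405) = -0.2404, d' = 1.3621
Δd' = d'_Condition A − d'_Condition B = 1.1069 − 1.3621 = -0.2552
Condition B has the higher sensitivity.

Δd′ = -0.255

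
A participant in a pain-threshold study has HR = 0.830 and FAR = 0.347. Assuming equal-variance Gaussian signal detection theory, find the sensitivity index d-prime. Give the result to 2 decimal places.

d-prime = 1.35

Φ⁻¹(H) = Φ⁻¹(0.830) = 0.954
Φ⁻¹(FA) = Φ⁻¹(0.347) = -0.393
d' = z(H) − z(FA) = 0.954 − (-0.393) = 1.347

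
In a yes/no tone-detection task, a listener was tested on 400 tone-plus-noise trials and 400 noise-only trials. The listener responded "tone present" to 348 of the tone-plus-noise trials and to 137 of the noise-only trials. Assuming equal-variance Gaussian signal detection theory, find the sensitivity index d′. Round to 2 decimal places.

d′ = 1.53

H = 348/400 = 0.8700
FA = 137/400 = 0.3425
z(0.8700) = 1.1264, z(0.3425) = -0.4056
d' = z(H) − z(FA) = 1.1264 − (-0.4056) = 1.5320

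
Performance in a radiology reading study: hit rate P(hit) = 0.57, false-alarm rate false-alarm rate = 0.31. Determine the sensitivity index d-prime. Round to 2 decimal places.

d-prime = 0.67

z(H) = z(0.57) = 0.176
z(FA) = z(0.31) = -0.496
d' = z(H) − z(FA) = 0.176 − (-0.496) = 0.672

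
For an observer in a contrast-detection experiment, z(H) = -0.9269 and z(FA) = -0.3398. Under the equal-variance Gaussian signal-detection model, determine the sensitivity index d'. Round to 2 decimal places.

d' = -0.59

d' = z(H) − z(FA) = -0.9269 − (-0.3398) = -0.5871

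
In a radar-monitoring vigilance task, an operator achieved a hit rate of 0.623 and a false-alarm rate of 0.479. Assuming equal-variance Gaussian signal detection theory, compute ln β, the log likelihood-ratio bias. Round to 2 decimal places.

z(H) = 0.313
z(FA) = -0.053
ln β = −½·[z(H)² − z(FA)²] = −0.5 × (0.098 − 0.003) = -0.0475

ln β = -0.05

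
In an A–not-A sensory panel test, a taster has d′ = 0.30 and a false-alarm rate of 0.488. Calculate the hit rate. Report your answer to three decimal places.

hit rate = 0.606

z(false-alarm rate) = z(0.488) = -0.0301
z(H) = z(FA) + d' = -0.0301 + 0.30 = 0.2699
hit rate = Φ(0.2699) = 0.6064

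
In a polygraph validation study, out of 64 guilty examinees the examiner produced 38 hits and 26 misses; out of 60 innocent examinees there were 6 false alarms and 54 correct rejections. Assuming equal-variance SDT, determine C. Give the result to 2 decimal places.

C = 0.52

H = 38/64 = 0.5938
FA = 6/60 = 0.1000
z(0.5938) = 0.2373, z(0.1000) = -1.2816
c = −½·[z(H) + z(FA)] = −0.5 × (0.2373 + (-1.2816)) = 0.52215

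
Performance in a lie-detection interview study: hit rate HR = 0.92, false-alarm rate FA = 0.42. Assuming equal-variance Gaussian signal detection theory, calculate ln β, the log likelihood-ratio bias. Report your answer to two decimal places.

ln β = -0.97

z(H) = z(0.92) = 1.405
z(FA) = z(0.42) = -0.202
ln β = −½·[z(H)² − z(FA)²] = −0.5 × (1.974 − 0.041) = -0.9665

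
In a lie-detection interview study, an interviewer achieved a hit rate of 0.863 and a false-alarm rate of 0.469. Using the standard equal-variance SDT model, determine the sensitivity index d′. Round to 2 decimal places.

Φ⁻¹(H) = Φ⁻¹(0.863) = 1.094
Φ⁻¹(FA) = Φ⁻¹(0.469) = -0.078
d' = z(H) − z(FA) = 1.094 − (-0.078) = 1.172

d′ = 1.17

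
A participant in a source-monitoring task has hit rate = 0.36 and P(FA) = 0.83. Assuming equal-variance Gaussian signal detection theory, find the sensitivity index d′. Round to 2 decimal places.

z(0.36) = -0.3585, z(0.83) = 0.9542
d' = z(H) − z(FA) = -0.3585 − 0.9542 = -1.3127

d′ = -1.31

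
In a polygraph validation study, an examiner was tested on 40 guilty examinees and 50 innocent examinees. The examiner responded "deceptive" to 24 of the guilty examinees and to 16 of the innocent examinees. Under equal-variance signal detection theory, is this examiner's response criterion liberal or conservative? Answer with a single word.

z(H) = 0.253, z(FA) = -0.468
c = −½·(z(H) + z(FA)) = 0.1075
c > 0 → conservative criterion (biased toward responding “no”).

conservative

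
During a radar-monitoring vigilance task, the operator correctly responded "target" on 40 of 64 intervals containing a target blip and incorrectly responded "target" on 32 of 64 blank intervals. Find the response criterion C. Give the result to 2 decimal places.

C = -0.16

H = 40/64 = 0.6250
FA = 32/64 = 0.5000
z(H) = 0.319
z(FA) = 0.000
c = −½·[z(H) + z(FA)] = −0.5 × (0.319 + 0.000) = -0.1595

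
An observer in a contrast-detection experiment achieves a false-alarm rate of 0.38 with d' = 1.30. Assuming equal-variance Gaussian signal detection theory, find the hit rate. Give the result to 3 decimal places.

z(false-alarm rate) = z(0.38) = -0.3055
z(H) = z(FA) + d' = -0.3055 + 1.30 = 0.9945
hit rate = Φ(0.9945) = 0.8400

hit rate = 0.840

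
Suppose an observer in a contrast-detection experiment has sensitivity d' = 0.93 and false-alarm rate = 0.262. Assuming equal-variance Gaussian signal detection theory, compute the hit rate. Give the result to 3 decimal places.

hit rate = 0.615

z(false-alarm rate) = z(0.262) = -0.6372
z(H) = z(FA) + d' = -0.6372 + 0.93 = 0.2928
hit rate = Φ(0.2928) = 0.6152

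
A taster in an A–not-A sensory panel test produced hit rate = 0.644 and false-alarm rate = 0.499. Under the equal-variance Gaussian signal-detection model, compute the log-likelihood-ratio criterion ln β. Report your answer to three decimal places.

ln β = -0.068

z(H) = 0.3692
z(FA) = -0.0025
ln β = −½·[z(H)² − z(FA)²] = −0.5 × (0.1363 − 0.0000) = -0.06815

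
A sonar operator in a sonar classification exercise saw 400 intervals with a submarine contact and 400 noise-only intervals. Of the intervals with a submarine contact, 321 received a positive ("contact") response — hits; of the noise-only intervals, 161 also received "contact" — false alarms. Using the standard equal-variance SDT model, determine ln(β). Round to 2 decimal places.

H = 321/400 = 0.8025
FA = 161/400 = 0.4025
z(H) = 0.851
z(FA) = -0.247
ln β = −½·[z(H)² − z(FA)²] = −0.5 × (0.724 − 0.061) = -0.3315

ln β = -0.33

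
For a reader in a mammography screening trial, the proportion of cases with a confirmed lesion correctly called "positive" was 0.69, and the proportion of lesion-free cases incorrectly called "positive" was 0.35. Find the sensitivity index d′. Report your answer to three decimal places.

Φ⁻¹(H) = Φ⁻¹(0.69) = 0.4959
Φ⁻¹(FA) = Φ⁻¹(0.35) = -0.3853
d' = z(H) − z(FA) = 0.4959 − (-0.3853) = 0.8812

d′ = 0.881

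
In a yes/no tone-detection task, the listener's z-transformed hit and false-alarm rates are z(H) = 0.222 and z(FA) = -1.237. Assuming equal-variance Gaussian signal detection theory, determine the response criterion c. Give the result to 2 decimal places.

c = 0.51

c = −½·[z(H) + z(FA)] = −½·(0.222 + (-1.237)) = 0.5075
c > 0: the listener has a conservative response bias.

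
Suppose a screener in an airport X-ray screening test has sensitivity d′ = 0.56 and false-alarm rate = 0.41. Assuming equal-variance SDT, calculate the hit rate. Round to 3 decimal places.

hit rate = 0.630

z(false-alarm rate) = z(0.41) = -0.2275
z(H) = z(FA) + d' = -0.2275 + 0.56 = 0.3325
hit rate = Φ(0.3325) = 0.6302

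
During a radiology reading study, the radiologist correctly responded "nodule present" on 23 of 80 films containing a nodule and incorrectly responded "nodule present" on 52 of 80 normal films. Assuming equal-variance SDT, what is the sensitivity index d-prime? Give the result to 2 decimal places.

H = 23/80 = 0.2875
FA = 52/80 = 0.6500
Φ⁻¹(0.2875) = -0.5607, Φ⁻¹(0.6500) = 0.3853
d' = z(H) − z(FA) = -0.5607 − 0.3853 = -0.9460

d-prime = -0.95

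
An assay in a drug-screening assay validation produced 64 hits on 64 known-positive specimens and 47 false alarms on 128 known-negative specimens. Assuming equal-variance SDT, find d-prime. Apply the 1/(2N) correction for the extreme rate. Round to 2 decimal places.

d-prime = 2.76

The hit rate is 64/64 = 1, so apply the 1/(2N) correction: H → 1 − 1/(2·64) = 0.99219.
z(H) = z(0.99219) = 2.418
z(FA) = z(0.36719) = -0.339
d' = 2.418 − (-0.339) = 2.757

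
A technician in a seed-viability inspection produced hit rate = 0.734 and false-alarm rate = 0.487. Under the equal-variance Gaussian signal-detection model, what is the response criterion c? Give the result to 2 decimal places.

c = -0.30

Φ⁻¹(0.734) = 0.625, Φ⁻¹(0.487) = -0.033
c = −½·[z(H) + z(FA)] = −0.5 × (0.625 + (-0.033)) = -0.296
c < 0: the technician has a liberal response bias.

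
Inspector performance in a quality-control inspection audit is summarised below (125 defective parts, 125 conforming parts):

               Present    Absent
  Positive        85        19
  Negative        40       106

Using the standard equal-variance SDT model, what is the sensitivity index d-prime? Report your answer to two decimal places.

H = 85/125 = 0.6800
FA = 19/125 = 0.1520
Φ⁻¹(0.6800) = 0.468, Φ⁻¹(0.1520) = -1.028
d' = z(H) − z(FA) = 0.468 − (-1.028) = 1.496

d-prime = 1.50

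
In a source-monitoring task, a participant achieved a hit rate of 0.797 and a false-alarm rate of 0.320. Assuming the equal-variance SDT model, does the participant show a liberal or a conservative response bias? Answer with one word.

z(H) = 0.831, z(FA) = -0.468
c = −½·(z(H) + z(FA)) = -0.1815
c < 0 → liberal criterion (biased toward responding “yes”).

liberal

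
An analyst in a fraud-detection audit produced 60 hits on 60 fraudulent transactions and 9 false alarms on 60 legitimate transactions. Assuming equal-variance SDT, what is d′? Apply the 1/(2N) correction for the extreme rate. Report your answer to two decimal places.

d′ = 3.43

The hit rate is 60/60 = 1, so apply the 1/(2N) correction: H → 1 − 1/(2·60) = 0.99167.
z(H) = z(0.99167) = 2.394
z(FA) = z(0.15000) = -1.036
d' = 2.394 − (-1.036) = 3.430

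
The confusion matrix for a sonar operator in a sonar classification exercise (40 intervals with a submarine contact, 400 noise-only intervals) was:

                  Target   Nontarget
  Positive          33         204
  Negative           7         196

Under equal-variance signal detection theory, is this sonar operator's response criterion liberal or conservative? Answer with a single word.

liberal

z(H) = 0.935, z(FA) = 0.025
c = −½·(z(H) + z(FA)) = -0.480
c < 0 → liberal criterion (biased toward responding “yes”).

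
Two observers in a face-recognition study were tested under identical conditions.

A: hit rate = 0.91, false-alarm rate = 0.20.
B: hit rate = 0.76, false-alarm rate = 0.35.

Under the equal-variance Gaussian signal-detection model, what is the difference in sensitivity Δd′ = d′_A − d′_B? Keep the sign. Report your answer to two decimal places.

A: z(0.91) = 1.341, z(0.20) = -0.842, d' = 2.183
B: z(0.76) = 0.706, z(0.35) = -0.385, d' = 1.091
Δd' = d'_A − d'_B = 2.183 − 1.091 = 1.092
A has the higher sensitivity.

Δd′ = 1.09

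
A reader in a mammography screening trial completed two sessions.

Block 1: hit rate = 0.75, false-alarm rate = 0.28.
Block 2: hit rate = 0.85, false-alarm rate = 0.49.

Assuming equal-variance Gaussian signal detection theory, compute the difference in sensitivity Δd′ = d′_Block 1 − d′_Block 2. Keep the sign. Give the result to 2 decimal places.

Δd′ = 0.20

Block 1: z(0.75) = 0.674, z(0.28) = -0.583, d' = 1.257
Block 2: z(0.85) = 1.036, z(0.49) = -0.025, d' = 1.061
Δd' = d'_Block 1 − d'_Block 2 = 1.257 − 1.061 = 0.196
Block 1 has the higher sensitivity.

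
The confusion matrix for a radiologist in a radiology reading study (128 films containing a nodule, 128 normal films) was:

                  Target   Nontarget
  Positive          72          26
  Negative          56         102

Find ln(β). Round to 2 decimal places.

H = 72/128 = 0.5625
FA = 26/128 = 0.2031
Φ⁻¹(0.5625) = 0.157, Φ⁻¹(0.2031) = -0.831
ln β = −½·[z(H)² − z(FA)²] = −0.5 × (0.025 − 0.691) = 0.333

ln β = 0.33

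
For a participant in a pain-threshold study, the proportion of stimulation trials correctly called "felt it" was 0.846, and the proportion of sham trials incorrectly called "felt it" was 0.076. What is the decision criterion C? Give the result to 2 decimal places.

Φ⁻¹(H) = Φ⁻¹(0.846) = 1.0194
Φ⁻¹(FA) = Φ⁻¹(0.076) = -1.4325
c = −½·[z(H) + z(FA)] = −0.5 × (1.0194 + (-1.4325)) = 0.20655

C = 0.21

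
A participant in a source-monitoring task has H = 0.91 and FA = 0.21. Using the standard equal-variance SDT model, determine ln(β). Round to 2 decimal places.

ln β = -0.57

z(0.91) = 1.341, z(0.21) = -0.806
ln β = −½·[z(H)² − z(FA)²] = −0.5 × (1.798 − 0.650) = -0.574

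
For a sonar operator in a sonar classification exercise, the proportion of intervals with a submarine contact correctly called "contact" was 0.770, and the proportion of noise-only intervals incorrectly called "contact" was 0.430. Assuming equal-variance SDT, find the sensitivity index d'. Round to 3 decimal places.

d' = 0.915

Φ⁻¹(H) = Φ⁻¹(0.770) = 0.7388
Φ⁻¹(FA) = Φ⁻¹(0.430) = -0.1764
d' = z(H) − z(FA) = 0.7388 − (-0.1764) = 0.9152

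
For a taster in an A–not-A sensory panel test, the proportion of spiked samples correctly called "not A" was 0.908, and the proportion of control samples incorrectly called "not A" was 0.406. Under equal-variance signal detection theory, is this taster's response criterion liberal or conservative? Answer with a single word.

z(H) = 1.329, z(FA) = -0.238
c = −½·(z(H) + z(FA)) = -0.5455
c < 0 → liberal criterion (biased toward responding “yes”).

liberal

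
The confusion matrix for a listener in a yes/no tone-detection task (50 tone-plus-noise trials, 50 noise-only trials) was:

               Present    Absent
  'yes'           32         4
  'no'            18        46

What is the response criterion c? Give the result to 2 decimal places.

c = 0.52

H = 32/50 = 0.6400
FA = 4/50 = 0.0800
z(H) = z(0.6400) = 0.3585
z(FA) = z(0.0800) = -1.4051
c = −½·[z(H) + z(FA)] = −0.5 × (0.3585 + (-1.4051)) = 0.5233
c > 0: the listener has a conservative response bias.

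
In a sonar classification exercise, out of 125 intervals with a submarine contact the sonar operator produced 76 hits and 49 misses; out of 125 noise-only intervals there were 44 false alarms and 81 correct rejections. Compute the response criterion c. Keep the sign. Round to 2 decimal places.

c = 0.05

H = 76/125 = 0.6080
FA = 44/125 = 0.3520
z(H) = 0.2741
z(FA) = -0.3799
c = −½·[z(H) + z(FA)] = −0.5 × (0.2741 + (-0.3799)) = 0.0529
c > 0: the sonar operator has a conservative response bias.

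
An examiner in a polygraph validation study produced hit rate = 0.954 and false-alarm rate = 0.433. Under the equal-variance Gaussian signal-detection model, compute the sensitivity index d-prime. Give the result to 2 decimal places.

z(0.954) = 1.685, z(0.433) = -0.169
d' = z(H) − z(FA) = 1.685 − (-0.169) = 1.854

d-prime = 1.85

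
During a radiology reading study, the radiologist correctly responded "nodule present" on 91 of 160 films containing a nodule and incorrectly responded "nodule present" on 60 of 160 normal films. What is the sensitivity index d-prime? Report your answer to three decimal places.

H = 91/160 = 0.5687
FA = 60/160 = 0.3750
z(H) = z(0.5687) = 0.1731
z(FA) = z(0.3750) = -0.3186
d' = z(H) − z(FA) = 0.1731 − (-0.3186) = 0.4917

d-prime = 0.492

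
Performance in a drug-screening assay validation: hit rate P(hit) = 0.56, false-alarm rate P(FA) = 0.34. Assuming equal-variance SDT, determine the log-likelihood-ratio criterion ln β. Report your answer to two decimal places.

ln β = 0.07

z(H) = 0.151
z(FA) = -0.412
ln β = −½·[z(H)² − z(FA)²] = −0.5 × (0.023 − 0.170) = 0.0735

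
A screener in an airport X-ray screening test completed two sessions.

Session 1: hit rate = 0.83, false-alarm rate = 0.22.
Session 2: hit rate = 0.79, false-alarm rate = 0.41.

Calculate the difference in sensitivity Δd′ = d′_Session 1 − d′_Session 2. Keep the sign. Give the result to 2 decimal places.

Session 1: z(0.83) = 0.954, z(0.22) = -0.772, d' = 1.726
Session 2: z(0.79) = 0.806, z(0.41) = -0.228, d' = 1.034
Δd' = d'_Session 1 − d'_Session 2 = 1.726 − 1.034 = 0.692
Session 1 has the higher sensitivity.

Δd′ = 0.69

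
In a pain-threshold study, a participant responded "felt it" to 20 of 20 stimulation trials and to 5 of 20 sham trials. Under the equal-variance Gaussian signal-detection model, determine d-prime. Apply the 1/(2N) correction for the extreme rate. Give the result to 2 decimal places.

d-prime = 2.63

The hit rate is 20/20 = 1, so apply the 1/(2N) correction: H → 1 − 1/(2·20) = 0.97500.
z(H) = z(0.97500) = 1.960
z(FA) = z(0.25000) = -0.674
d' = 1.960 − (-0.674) = 2.634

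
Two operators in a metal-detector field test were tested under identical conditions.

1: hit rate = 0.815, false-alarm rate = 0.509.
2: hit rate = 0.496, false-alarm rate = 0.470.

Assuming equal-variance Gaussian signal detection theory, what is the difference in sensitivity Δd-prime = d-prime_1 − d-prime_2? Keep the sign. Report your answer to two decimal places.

Δd-prime = 0.81

1: z(0.815) = 0.896, z(0.509) = 0.023, d' = 0.873
2: z(0.496) = -0.010, z(0.470) = -0.075, d' = 0.065
Δd' = d'_1 − d'_2 = 0.873 − 0.065 = 0.808
1 has the higher sensitivity.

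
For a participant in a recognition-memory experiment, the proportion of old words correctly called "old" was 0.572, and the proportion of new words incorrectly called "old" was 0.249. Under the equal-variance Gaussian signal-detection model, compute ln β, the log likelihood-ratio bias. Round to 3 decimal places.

ln β = 0.213

z(0.572) = 0.1815, z(0.249) = -0.6776
ln β = −½·[z(H)² − z(FA)²] = −0.5 × (0.0329 − 0.4591) = 0.2131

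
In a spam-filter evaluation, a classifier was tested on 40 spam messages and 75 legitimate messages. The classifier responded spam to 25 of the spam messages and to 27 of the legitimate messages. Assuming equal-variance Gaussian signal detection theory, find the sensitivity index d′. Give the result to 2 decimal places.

H = 25/40 = 0.6250
FA = 27/75 = 0.3600
z(0.6250) = 0.319, z(0.3600) = -0.358
d' = z(H) − z(FA) = 0.319 − (-0.358) = 0.677

d′ = 0.68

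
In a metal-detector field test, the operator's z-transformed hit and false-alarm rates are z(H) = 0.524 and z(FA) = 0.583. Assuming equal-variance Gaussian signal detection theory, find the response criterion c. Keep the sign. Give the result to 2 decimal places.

c = -0.55

c = −½·[z(H) + z(FA)] = −½·(0.524 + 0.583) = -0.5535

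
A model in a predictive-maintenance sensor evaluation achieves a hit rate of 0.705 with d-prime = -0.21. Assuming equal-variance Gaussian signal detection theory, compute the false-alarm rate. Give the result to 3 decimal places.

z(hit rate) = z(0.705) = 0.5388
z(FA) = z(H) − d' = 0.5388 − (-0.21) = 0.7488
false-alarm rate = Φ(0.7488) = 0.7730

false-alarm rate = 0.773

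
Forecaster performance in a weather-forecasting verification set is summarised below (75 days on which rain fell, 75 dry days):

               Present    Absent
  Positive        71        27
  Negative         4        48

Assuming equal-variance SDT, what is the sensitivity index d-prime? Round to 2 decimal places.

d-prime = 1.97

H = 71/75 = 0.9467
FA = 27/75 = 0.3600
z(0.9467) = 1.614, z(0.3600) = -0.358
d' = z(H) − z(FA) = 1.614 − (-0.358) = 1.972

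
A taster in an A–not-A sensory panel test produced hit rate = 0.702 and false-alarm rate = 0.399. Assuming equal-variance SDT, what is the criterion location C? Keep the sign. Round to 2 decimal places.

C = -0.14

z(H) = 0.530
z(FA) = -0.256
c = −½·[z(H) + z(FA)] = −0.5 × (0.530 + (-0.256)) = -0.137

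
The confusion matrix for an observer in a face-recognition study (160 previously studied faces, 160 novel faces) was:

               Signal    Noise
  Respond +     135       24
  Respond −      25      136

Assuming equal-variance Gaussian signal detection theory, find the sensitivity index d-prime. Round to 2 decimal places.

d-prime = 2.05

H = 135/160 = 0.8438
FA = 24/160 = 0.1500
z(H) = z(0.8438) = 1.010
z(FA) = z(0.1500) = -1.036
d' = z(H) − z(FA) = 1.010 − (-1.036) = 2.046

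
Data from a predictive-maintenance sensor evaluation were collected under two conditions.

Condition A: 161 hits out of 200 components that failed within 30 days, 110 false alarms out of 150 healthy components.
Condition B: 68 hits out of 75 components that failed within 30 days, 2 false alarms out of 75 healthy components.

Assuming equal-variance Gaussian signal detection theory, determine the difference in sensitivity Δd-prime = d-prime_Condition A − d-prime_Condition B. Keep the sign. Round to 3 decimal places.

Condition A: z(0.8050) = 0.8596, z(0.7333) = 0.6228, d' = 0.2368
Condition B: z(0.9067) = 1.3207, z(0.0267) = -1.9317, d' = 3.2524
Δd' = d'_Condition A − d'_Condition B = 0.2368 − 3.2524 = -3.0156
Condition B has the higher sensitivity.

Δd-prime = -3.016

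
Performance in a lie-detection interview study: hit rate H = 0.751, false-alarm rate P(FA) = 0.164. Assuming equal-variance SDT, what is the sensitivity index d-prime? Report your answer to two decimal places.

d-prime = 1.66

Φ⁻¹(0.751) = 0.678, Φ⁻¹(0.164) = -0.978
d' = z(H) − z(FA) = 0.678 − (-0.978) = 1.656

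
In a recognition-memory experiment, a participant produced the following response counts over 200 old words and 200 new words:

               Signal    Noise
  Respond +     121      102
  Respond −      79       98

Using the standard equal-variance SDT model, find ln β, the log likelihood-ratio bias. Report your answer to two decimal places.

ln β = -0.04

H = 121/200 = 0.6050
FA = 102/200 = 0.5100
z(H) = 0.266
z(FA) = 0.025
ln β = −½·[z(H)² − z(FA)²] = −0.5 × (0.071 − 0.001) = -0.035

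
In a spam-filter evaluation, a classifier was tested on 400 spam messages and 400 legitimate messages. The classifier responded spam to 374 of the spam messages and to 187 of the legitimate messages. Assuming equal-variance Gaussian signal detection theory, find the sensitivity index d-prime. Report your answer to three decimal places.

d-prime = 1.596

H = 374/400 = 0.9350
FA = 187/400 = 0.4675
z(H) = z(0.9350) = 1.5141
z(FA) = z(0.4675) = -0.0816
d' = z(H) − z(FA) = 1.5141 − (-0.0816) = 1.5957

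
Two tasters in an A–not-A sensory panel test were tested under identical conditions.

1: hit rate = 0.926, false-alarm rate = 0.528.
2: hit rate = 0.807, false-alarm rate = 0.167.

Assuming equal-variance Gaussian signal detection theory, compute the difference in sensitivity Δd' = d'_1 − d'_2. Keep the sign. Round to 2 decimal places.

Δd' = -0.46

1: z(0.926) = 1.447, z(0.528) = 0.070, d' = 1.377
2: z(0.807) = 0.867, z(0.167) = -0.966, d' = 1.833
Δd' = d'_1 − d'_2 = 1.377 − 1.833 = -0.456
2 has the higher sensitivity.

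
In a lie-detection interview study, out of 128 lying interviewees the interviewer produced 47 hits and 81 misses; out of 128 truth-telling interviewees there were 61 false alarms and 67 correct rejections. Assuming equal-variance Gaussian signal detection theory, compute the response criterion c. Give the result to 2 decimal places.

H = 47/128 = 0.3672
FA = 61/128 = 0.4766
z(H) = z(0.3672) = -0.339
z(FA) = z(0.4766) = -0.059
c = −½·[z(H) + z(FA)] = −0.5 × (-0.339 + (-0.059)) = 0.199
c > 0: the interviewer has a conservative response bias.

c = 0.20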